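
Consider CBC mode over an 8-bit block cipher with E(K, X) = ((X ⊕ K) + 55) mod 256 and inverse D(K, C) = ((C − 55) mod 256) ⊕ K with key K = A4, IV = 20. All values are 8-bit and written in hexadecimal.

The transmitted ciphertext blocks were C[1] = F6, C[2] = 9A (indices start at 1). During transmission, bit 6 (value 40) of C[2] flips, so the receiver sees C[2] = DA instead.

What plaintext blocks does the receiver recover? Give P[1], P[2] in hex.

P[1] = 25, P[2] = D7

CBC decryption: P_i = D(K, C_i) ⊕ C_{i−1}, with C_{0} = IV.
Only C[2] changed, to DA. In CBC, a change in C_i garbles P_i and flips the same bit in P_{i+1}. Decrypting the received ciphertext:
P[1]: D(K, F6) = 05; 05 ⊕ 20 = 25.
P[2]: D(K, DA) = 21; 21 ⊕ F6 = D7.
Blocks that differ from the original plaintext: P[2].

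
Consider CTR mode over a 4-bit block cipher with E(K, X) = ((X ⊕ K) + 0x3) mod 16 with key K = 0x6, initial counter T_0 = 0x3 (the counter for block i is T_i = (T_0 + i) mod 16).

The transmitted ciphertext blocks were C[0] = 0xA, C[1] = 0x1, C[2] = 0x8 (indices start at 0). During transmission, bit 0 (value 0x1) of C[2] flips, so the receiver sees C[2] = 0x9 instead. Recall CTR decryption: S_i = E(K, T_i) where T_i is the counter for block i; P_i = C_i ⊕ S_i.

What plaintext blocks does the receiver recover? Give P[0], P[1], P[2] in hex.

Only C[2] changed, to 0x9. In CTR, a change in C_i flips the same bit in P_i only; the keystream is unaffected. Decrypting the received ciphertext:
P[0]: T = 0x3, S = E(K, T) = 0x8; 0xA ⊕ 0x8 = 0x2.
P[1]: T = 0x4, S = E(K, T) = 0x5; 0x1 ⊕ 0x5 = 0x4.
P[2]: T = 0x5, S = E(K, T) = 0x6; 0x9 ⊕ 0x6 = 0xF.
Blocks that differ from the original plaintext: P[2].

P[0] = 0x2, P[1] = 0x4, P[2] = 0xF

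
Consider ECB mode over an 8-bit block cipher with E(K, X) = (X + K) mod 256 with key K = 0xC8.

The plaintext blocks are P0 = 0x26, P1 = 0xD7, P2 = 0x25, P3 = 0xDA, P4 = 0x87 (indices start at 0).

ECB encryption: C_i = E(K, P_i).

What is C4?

C4 = 0x4F

C4: E(K, 0x87) = 0x4F.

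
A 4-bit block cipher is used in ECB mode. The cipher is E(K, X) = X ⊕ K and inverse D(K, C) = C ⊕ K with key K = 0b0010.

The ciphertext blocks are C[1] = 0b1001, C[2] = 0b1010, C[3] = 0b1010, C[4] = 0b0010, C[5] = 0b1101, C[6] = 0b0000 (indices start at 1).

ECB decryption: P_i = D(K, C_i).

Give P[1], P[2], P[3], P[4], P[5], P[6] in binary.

P[1] = 0b1011, P[2] = 0b1000, P[3] = 0b1000, P[4] = 0b0000, P[5] = 0b1111, P[6] = 0b0010

P[1]: D(K, 0b1001) = 0b1011.
P[2]: D(K, 0b1010) = 0b1000.
P[3]: D(K, 0b1010) = 0b1000.
P[4]: D(K, 0b0010) = 0b0000.
P[5]: D(K, 0b1101) = 0b1111.
P[6]: D(K, 0b0000) = 0b0010.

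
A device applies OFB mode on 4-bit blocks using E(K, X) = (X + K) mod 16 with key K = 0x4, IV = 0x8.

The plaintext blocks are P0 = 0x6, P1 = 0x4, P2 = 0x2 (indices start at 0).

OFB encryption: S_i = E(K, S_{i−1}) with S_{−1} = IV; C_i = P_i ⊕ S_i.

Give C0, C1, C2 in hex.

C0: S = E(K, 0x8) = 0xC; 0x6 ⊕ 0xC = 0xA.
C1: S = E(K, 0xC) = 0x0; 0x4 ⊕ 0x0 = 0x4.
C2: S = E(K, 0x0) = 0x4; 0x2 ⊕ 0x4 = 0x6.

C0 = 0xA, C1 = 0x4, C2 = 0x6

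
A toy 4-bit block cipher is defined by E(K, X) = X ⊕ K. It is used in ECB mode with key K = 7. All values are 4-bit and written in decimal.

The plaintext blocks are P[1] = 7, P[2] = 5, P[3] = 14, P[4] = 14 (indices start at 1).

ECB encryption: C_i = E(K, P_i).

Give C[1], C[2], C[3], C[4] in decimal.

C[1]: E(K, 7) = 0.
C[2]: E(K, 5) = 2.
C[3]: E(K, 14) = 9.
C[4]: E(K, 14) = 9.

C[1] = 0, C[2] = 2, C[3] = 9, C[4] = 9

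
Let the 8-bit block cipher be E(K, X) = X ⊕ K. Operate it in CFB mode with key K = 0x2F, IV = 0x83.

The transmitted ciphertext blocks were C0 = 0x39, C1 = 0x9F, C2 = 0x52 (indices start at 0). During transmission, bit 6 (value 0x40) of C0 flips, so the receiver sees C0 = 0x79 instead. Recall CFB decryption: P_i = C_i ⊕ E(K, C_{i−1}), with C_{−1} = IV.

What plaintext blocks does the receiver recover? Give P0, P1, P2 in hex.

P0 = 0xD5, P1 = 0xC9, P2 = 0xE2

Only C0 changed, to 0x79. In CFB, a change in C_i flips the same bit in P_i and garbles P_{i+1}. Decrypting the received ciphertext:
P0: E(K, 0x83) = 0xAC; 0x79 ⊕ 0xAC = 0xD5.
P1: E(K, 0x79) = 0x56; 0x9F ⊕ 0x56 = 0xC9.
P2: E(K, 0x9F) = 0xB0; 0x52 ⊕ 0xB0 = 0xE2.
Blocks that differ from the original plaintext: P0, P1.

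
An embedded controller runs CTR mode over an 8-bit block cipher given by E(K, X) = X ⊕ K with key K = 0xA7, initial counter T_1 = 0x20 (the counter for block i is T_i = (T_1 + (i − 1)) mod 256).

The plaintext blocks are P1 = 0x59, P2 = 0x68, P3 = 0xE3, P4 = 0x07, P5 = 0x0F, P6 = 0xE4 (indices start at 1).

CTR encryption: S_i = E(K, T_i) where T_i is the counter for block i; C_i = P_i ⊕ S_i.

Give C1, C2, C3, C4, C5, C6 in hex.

C1: T = 0x20, S = E(K, T) = 0x87; 0x59 ⊕ 0x87 = 0xDE.
C2: T = 0x21, S = E(K, T) = 0x86; 0x68 ⊕ 0x86 = 0xEE.
C3: T = 0x22, S = E(K, T) = 0x85; 0xE3 ⊕ 0x85 = 0x66.
C4: T = 0x23, S = E(K, T) = 0x84; 0x07 ⊕ 0x84 = 0x83.
C5: T = 0x24, S = E(K, T) = 0x83; 0x0F ⊕ 0x83 = 0x8C.
C6: T = 0x25, S = E(K, T) = 0x82; 0xE4 ⊕ 0x82 = 0x66.

C1 = 0xDE, C2 = 0xEE, C3 = 0x66, C4 = 0x83, C5 = 0x8C, C6 = 0x66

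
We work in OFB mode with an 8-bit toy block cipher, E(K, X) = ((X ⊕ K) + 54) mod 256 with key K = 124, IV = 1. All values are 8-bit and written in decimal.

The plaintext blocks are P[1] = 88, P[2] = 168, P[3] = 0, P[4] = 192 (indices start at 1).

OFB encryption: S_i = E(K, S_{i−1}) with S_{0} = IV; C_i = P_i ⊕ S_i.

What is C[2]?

C[1]: S = E(K, 1) = 179; 88 ⊕ 179 = 235.
C[2]: S = E(K, 179) = 5; 168 ⊕ 5 = 173.

C[2] = 173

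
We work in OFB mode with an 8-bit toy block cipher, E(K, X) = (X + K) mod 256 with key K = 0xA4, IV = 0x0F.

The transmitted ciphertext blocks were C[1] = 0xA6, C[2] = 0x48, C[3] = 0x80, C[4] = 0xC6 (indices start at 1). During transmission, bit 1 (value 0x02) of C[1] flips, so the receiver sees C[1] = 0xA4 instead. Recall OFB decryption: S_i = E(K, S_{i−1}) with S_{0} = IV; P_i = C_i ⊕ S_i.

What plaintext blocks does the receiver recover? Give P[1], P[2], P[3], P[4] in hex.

Only C[1] changed, to 0xA4. In OFB, a change in C_i flips the same bit in P_i only; the keystream is unaffected. Decrypting the received ciphertext:
P[1]: S = E(K, 0x0F) = 0xB3; 0xA4 ⊕ 0xB3 = 0x17.
P[2]: S = E(K, 0xB3) = 0x57; 0x48 ⊕ 0x57 = 0x1F.
P[3]: S = E(K, 0x57) = 0xFB; 0x80 ⊕ 0xFB = 0x7B.
P[4]: S = E(K, 0xFB) = 0x9F; 0xC6 ⊕ 0x9F = 0x59.
Blocks that differ from the original plaintext: P[1].

P[1] = 0x17, P[2] = 0x1F, P[3] = 0x7B, P[4] = 0x59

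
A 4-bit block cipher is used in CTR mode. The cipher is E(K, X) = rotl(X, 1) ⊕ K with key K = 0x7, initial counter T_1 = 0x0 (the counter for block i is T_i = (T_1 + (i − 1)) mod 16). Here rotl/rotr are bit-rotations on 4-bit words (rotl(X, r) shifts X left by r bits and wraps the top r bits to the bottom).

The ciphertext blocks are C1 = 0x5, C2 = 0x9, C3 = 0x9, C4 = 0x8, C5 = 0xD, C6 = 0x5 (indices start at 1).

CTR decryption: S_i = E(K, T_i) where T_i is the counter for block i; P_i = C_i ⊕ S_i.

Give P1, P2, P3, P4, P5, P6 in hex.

P1 = 0x2, P2 = 0xC, P3 = 0xA, P4 = 0x9, P5 = 0x2, P6 = 0x8

P1: T = 0x0, S = E(K, T) = 0x7; 0x5 ⊕ 0x7 = 0x2.
P2: T = 0x1, S = E(K, T) = 0x5; 0x9 ⊕ 0x5 = 0xC.
P3: T = 0x2, S = E(K, T) = 0x3; 0x9 ⊕ 0x3 = 0xA.
P4: T = 0x3, S = E(K, T) = 0x1; 0x8 ⊕ 0x1 = 0x9.
P5: T = 0x4, S = E(K, T) = 0xF; 0xD ⊕ 0xF = 0x2.
P6: T = 0x5, S = E(K, T) = 0xD; 0x5 ⊕ 0xD = 0x8.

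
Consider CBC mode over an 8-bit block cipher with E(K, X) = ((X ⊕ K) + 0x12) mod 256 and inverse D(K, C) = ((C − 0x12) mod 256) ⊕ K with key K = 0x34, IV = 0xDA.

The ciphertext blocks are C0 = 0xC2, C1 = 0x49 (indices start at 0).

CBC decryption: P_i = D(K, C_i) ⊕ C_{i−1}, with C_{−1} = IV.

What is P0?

P0 = 0x5E

P0: D(K, 0xC2) = 0x84; 0x84 ⊕ 0xDA = 0x5E.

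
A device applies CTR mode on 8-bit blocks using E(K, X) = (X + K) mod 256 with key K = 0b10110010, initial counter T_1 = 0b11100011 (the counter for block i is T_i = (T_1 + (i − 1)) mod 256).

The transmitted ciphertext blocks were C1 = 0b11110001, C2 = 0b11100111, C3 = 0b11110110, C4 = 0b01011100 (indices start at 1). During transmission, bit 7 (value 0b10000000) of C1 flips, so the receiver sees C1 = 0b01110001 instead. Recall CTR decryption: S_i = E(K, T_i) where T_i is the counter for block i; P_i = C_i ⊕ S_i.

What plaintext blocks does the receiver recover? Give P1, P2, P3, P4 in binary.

Only C1 changed, to 0b01110001. In CTR, a change in C_i flips the same bit in P_i only; the keystream is unaffected. Decrypting the received ciphertext:
P1: T = 0b11100011, S = E(K, T) = 0b10010101; 0b01110001 ⊕ 0b10010101 = 0b11100100.
P2: T = 0b11100100, S = E(K, T) = 0b10010110; 0b11100111 ⊕ 0b10010110 = 0b01110001.
P3: T = 0b11100101, S = E(K, T) = 0b10010111; 0b11110110 ⊕ 0b10010111 = 0b01100001.
P4: T = 0b11100110, S = E(K, T) = 0b10011000; 0b01011100 ⊕ 0b10011000 = 0b11000100.
Blocks that differ from the original plaintext: P1.

P1 = 0b11100100, P2 = 0b01110001, P3 = 0b01100001, P4 = 0b11000100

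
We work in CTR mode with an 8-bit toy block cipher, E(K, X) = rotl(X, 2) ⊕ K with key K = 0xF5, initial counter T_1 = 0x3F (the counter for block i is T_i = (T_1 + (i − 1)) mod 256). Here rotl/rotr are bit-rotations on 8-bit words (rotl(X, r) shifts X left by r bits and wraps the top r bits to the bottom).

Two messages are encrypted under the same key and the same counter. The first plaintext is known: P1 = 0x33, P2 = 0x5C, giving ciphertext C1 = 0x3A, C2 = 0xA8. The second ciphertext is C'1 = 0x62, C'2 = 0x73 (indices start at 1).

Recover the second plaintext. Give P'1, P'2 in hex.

In CTR with a reused counter, both messages share the same keystream S_i, so C_i ⊕ C'_i = P_i ⊕ P'_i and thus P'_i = P_i ⊕ C_i ⊕ C'_i.
P'1: 0x33 ⊕ 0x3A ⊕ 0x62 = 0x6B.
P'2: 0x5C ⊕ 0xA8 ⊕ 0x73 = 0x87.

P'1 = 0x6B, P'2 = 0x87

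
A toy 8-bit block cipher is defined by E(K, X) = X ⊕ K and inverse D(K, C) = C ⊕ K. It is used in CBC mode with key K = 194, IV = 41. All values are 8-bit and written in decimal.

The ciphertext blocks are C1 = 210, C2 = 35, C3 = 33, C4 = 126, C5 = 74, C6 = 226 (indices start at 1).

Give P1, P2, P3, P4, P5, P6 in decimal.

CBC decryption: P_i = D(K, C_i) ⊕ C_{i−1}, with C_{0} = IV.
P1: D(K, 210) = 16; 16 ⊕ 41 = 57.
P2: D(K, 35) = 225; 225 ⊕ 210 = 51.
P3: D(K, 33) = 227; 227 ⊕ 35 = 192.
P4: D(K, 126) = 188; 188 ⊕ 33 = 157.
P5: D(K, 74) = 136; 136 ⊕ 126 = 246.
P6: D(K, 226) = 32; 32 ⊕ 74 = 106.

P1 = 57, P2 = 51, P3 = 192, P4 = 157, P5 = 246, P6 = 106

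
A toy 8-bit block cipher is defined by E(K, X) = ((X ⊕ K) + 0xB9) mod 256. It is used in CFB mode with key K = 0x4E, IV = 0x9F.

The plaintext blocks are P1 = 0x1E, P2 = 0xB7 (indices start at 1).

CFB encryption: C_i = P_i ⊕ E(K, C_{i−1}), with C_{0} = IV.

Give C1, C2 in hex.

C1 = 0x94, C2 = 0x24

C1: E(K, 0x9F) = 0x8A; 0x1E ⊕ 0x8A = 0x94.
C2: E(K, 0x94) = 0x93; 0xB7 ⊕ 0x93 = 0x24.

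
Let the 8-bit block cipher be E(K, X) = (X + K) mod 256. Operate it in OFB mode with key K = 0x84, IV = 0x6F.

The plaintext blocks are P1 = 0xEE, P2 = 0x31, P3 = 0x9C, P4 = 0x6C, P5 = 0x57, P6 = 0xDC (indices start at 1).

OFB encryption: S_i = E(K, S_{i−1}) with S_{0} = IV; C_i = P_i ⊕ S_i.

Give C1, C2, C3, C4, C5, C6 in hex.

C1: S = E(K, 0x6F) = 0xF3; 0xEE ⊕ 0xF3 = 0x1D.
C2: S = E(K, 0xF3) = 0x77; 0x31 ⊕ 0x77 = 0x46.
C3: S = E(K, 0x77) = 0xFB; 0x9C ⊕ 0xFB = 0x67.
C4: S = E(K, 0xFB) = 0x7F; 0x6C ⊕ 0x7F = 0x13.
C5: S = E(K, 0x7F) = 0x03; 0x57 ⊕ 0x03 = 0x54.
C6: S = E(K, 0x03) = 0x87; 0xDC ⊕ 0x87 = 0x5B.

C1 = 0x1D, C2 = 0x46, C3 = 0x67, C4 = 0x13, C5 = 0x54, C6 = 0x5B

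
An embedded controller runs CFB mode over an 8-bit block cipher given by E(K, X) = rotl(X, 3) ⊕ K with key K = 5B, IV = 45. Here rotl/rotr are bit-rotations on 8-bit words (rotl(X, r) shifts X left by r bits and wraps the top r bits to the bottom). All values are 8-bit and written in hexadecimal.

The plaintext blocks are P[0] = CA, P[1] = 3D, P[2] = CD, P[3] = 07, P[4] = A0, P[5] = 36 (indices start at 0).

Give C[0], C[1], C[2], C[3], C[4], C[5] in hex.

CFB encryption: C_i = P_i ⊕ E(K, C_{i−1}), with C_{−1} = IV.
C[0]: E(K, 45) = 71; CA ⊕ 71 = BB.
C[1]: E(K, BB) = 86; 3D ⊕ 86 = BB.
C[2]: E(K, BB) = 86; CD ⊕ 86 = 4B.
C[3]: E(K, 4B) = 01; 07 ⊕ 01 = 06.
C[4]: E(K, 06) = 6B; A0 ⊕ 6B = CB.
C[5]: E(K, CB) = 05; 36 ⊕ 05 = 33.

C[0] = BB, C[1] = BB, C[2] = 4B, C[3] = 06, C[4] = CB, C[5] = 33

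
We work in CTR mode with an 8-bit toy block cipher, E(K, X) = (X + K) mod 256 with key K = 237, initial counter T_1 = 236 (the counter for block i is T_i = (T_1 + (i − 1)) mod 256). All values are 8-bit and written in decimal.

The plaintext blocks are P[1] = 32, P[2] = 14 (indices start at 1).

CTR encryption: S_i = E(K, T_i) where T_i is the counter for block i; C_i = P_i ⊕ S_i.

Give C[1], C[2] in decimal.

C[1] = 249, C[2] = 212

C[1]: T = 236, S = E(K, T) = 217; 32 ⊕ 217 = 249.
C[2]: T = 237, S = E(K, T) = 218; 14 ⊕ 218 = 212.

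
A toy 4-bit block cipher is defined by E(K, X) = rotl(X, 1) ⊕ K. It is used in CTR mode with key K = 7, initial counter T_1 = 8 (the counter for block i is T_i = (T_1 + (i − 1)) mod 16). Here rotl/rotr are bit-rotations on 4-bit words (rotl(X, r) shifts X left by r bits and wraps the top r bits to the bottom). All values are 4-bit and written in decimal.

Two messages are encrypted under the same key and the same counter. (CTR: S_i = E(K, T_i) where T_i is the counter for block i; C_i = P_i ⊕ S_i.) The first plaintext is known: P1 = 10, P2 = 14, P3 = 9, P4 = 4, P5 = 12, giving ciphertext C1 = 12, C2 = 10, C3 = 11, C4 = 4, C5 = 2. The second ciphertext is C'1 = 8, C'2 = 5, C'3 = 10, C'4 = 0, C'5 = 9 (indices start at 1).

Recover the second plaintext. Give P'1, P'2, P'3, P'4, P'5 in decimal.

P'1 = 14, P'2 = 1, P'3 = 8, P'4 = 0, P'5 = 7

In CTR with a reused counter, both messages share the same keystream S_i, so C_i ⊕ C'_i = P_i ⊕ P'_i and thus P'_i = P_i ⊕ C_i ⊕ C'_i.
P'1: 10 ⊕ 12 ⊕ 8 = 14.
P'2: 14 ⊕ 10 ⊕ 5 = 1.
P'3: 9 ⊕ 11 ⊕ 10 = 8.
P'4: 4 ⊕ 4 ⊕ 0 = 0.
P'5: 12 ⊕ 2 ⊕ 9 = 7.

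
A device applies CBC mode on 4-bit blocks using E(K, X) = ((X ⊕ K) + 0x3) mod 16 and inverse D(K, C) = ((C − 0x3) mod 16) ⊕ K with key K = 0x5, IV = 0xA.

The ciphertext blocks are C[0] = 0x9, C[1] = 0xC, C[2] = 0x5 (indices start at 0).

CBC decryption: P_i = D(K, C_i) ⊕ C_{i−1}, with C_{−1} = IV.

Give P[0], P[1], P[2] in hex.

P[0] = 0x9, P[1] = 0x5, P[2] = 0xB

P[0]: D(K, 0x9) = 0x3; 0x3 ⊕ 0xA = 0x9.
P[1]: D(K, 0xC) = 0xC; 0xC ⊕ 0x9 = 0x5.
P[2]: D(K, 0x5) = 0x7; 0x7 ⊕ 0xC = 0xB.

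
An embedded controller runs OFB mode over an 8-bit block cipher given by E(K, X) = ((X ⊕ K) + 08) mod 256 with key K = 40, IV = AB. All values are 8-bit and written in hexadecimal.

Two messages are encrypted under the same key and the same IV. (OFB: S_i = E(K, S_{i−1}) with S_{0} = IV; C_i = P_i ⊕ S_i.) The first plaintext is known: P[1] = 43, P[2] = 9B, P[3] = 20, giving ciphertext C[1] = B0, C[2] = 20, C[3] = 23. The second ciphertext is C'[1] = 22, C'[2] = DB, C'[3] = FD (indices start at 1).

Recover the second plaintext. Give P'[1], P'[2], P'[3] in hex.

In OFB with a reused IV, both messages share the same keystream S_i, so C_i ⊕ C'_i = P_i ⊕ P'_i and thus P'_i = P_i ⊕ C_i ⊕ C'_i.
P'[1]: 43 ⊕ B0 ⊕ 22 = D1.
P'[2]: 9B ⊕ 20 ⊕ DB = 60.
P'[3]: 20 ⊕ 23 ⊕ FD = FE.

P'[1] = D1, P'[2] = 60, P'[3] = FE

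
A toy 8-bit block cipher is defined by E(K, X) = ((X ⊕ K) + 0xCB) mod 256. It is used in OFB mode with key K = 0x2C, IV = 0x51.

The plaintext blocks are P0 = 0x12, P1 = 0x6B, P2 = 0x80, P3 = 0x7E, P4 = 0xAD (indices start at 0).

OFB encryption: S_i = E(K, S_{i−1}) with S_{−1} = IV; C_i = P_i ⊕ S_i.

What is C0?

C0 = 0x5A

C0: S = E(K, 0x51) = 0x48; 0x12 ⊕ 0x48 = 0x5A.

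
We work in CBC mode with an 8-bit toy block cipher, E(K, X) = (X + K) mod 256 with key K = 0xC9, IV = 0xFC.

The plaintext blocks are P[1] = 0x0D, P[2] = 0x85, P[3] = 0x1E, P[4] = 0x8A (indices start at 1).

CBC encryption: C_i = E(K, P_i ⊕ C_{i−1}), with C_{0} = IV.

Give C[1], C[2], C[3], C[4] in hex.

C[1] = 0xBA, C[2] = 0x08, C[3] = 0xDF, C[4] = 0x1E

C[1]: P[1] ⊕ 0xFC = 0xF1; E(K, 0xF1) = 0xBA.
C[2]: P[2] ⊕ 0xBA = 0x3F; E(K, 0x3F) = 0x08.
C[3]: P[3] ⊕ 0x08 = 0x16; E(K, 0x16) = 0xDF.
C[4]: P[4] ⊕ 0xDF = 0x55; E(K, 0x55) = 0x1E.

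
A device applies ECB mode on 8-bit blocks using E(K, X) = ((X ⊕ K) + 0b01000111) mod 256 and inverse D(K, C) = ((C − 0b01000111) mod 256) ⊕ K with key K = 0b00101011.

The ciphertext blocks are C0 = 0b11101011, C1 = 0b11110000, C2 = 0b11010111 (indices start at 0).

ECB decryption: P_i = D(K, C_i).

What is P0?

P0: D(K, 0b11101011) = 0b10001111.

P0 = 0b10001111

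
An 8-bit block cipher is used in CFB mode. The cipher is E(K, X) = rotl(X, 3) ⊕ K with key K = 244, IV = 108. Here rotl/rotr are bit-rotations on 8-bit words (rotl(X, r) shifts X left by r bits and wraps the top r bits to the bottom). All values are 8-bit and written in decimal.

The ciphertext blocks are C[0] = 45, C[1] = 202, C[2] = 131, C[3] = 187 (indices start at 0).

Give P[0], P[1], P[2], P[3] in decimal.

P[0] = 186, P[1] = 87, P[2] = 33, P[3] = 83

CFB decryption: P_i = C_i ⊕ E(K, C_{i−1}), with C_{−1} = IV.
P[0]: E(K, 108) = 151; 45 ⊕ 151 = 186.
P[1]: E(K, 45) = 157; 202 ⊕ 157 = 87.
P[2]: E(K, 202) = 162; 131 ⊕ 162 = 33.
P[3]: E(K, 131) = 232; 187 ⊕ 232 = 83.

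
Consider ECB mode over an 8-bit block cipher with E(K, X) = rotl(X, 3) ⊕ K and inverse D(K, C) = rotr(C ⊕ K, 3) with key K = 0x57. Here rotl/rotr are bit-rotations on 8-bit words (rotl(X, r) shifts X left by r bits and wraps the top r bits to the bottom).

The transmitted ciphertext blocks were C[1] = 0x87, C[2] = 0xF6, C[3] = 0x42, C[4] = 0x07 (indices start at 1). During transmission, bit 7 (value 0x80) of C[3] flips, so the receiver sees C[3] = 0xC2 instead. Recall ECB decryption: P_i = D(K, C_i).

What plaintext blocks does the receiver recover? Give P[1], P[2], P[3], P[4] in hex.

P[1] = 0x1A, P[2] = 0x34, P[3] = 0xB2, P[4] = 0x0A

Only C[3] changed, to 0xC2. In ECB, a change in C_i affects only P_i. Decrypting the received ciphertext:
P[1]: D(K, 0x87) = 0x1A.
P[2]: D(K, 0xF6) = 0x34.
P[3]: D(K, 0xC2) = 0xB2.
P[4]: D(K, 0x07) = 0x0A.
Blocks that differ from the original plaintext: P[3].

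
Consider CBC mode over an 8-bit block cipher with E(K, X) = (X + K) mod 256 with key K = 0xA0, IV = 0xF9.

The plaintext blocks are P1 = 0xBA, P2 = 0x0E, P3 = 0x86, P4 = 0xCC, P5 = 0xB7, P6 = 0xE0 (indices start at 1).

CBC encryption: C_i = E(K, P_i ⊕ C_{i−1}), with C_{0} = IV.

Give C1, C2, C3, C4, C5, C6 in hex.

C1: P1 ⊕ 0xF9 = 0x43; E(K, 0x43) = 0xE3.
C2: P2 ⊕ 0xE3 = 0xED; E(K, 0xED) = 0x8D.
C3: P3 ⊕ 0x8D = 0x0B; E(K, 0x0B) = 0xAB.
C4: P4 ⊕ 0xAB = 0x67; E(K, 0x67) = 0x07.
C5: P5 ⊕ 0x07 = 0xB0; E(K, 0xB0) = 0x50.
C6: P6 ⊕ 0x50 = 0xB0; E(K, 0xB0) = 0x50.

C1 = 0xE3, C2 = 0x8D, C3 = 0xAB, C4 = 0x07, C5 = 0x50, C6 = 0x50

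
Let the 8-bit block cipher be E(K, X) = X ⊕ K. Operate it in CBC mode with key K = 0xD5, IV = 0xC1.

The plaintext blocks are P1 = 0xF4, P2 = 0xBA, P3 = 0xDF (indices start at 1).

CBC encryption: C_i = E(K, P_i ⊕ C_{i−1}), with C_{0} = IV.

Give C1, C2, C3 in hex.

C1 = 0xE0, C2 = 0x8F, C3 = 0x85

C1: P1 ⊕ 0xC1 = 0x35; E(K, 0x35) = 0xE0.
C2: P2 ⊕ 0xE0 = 0x5A; E(K, 0x5A) = 0x8F.
C3: P3 ⊕ 0x8F = 0x50; E(K, 0x50) = 0x85.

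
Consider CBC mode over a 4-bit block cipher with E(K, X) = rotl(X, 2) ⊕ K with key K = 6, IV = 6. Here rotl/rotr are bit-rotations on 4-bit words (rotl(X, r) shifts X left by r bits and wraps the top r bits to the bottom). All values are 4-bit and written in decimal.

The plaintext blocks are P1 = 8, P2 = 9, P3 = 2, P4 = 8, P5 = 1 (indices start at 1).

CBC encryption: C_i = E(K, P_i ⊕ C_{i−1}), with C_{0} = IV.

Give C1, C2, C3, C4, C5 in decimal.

C1: P1 ⊕ 6 = 14; E(K, 14) = 13.
C2: P2 ⊕ 13 = 4; E(K, 4) = 7.
C3: P3 ⊕ 7 = 5; E(K, 5) = 3.
C4: P4 ⊕ 3 = 11; E(K, 11) = 8.
C5: P5 ⊕ 8 = 9; E(K, 9) = 0.

C1 = 13, C2 = 7, C3 = 3, C4 = 8, C5 = 0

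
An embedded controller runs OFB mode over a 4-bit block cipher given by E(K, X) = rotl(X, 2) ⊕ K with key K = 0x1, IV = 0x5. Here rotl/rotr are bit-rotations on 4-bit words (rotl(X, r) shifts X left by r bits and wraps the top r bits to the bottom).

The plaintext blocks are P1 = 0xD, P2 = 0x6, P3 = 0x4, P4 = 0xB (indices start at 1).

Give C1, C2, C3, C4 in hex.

OFB encryption: S_i = E(K, S_{i−1}) with S_{0} = IV; C_i = P_i ⊕ S_i.
C1: S = E(K, 0x5) = 0x4; 0xD ⊕ 0x4 = 0x9.
C2: S = E(K, 0x4) = 0x0; 0x6 ⊕ 0x0 = 0x6.
C3: S = E(K, 0x0) = 0x1; 0x4 ⊕ 0x1 = 0x5.
C4: S = E(K, 0x1) = 0x5; 0xB ⊕ 0x5 = 0xE.

C1 = 0x9, C2 = 0x6, C3 = 0x5, C4 = 0xE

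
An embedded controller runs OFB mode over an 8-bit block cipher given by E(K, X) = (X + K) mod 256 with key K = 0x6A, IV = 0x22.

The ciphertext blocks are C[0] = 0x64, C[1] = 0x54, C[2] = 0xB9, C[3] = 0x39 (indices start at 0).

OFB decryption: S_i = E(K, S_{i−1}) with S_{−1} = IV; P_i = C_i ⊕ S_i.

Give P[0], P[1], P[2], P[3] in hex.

P[0]: S = E(K, 0x22) = 0x8C; 0x64 ⊕ 0x8C = 0xE8.
P[1]: S = E(K, 0x8C) = 0xF6; 0x54 ⊕ 0xF6 = 0xA2.
P[2]: S = E(K, 0xF6) = 0x60; 0xB9 ⊕ 0x60 = 0xD9.
P[3]: S = E(K, 0x60) = 0xCA; 0x39 ⊕ 0xCA = 0xF3.

P[0] = 0xE8, P[1] = 0xA2, P[2] = 0xD9, P[3] = 0xF3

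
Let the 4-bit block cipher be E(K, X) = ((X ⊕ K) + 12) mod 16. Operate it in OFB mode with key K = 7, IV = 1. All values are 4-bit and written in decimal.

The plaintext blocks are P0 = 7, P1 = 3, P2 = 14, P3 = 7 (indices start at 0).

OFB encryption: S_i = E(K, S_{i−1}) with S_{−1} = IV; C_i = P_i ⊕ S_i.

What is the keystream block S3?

C0: S = E(K, 1) = 2; 7 ⊕ 2 = 5.
C1: S = E(K, 2) = 1; 3 ⊕ 1 = 2.
C2: S = E(K, 1) = 2; 14 ⊕ 2 = 12.
C3: S = E(K, 2) = 1; 7 ⊕ 1 = 6.
So S3 = 1.

1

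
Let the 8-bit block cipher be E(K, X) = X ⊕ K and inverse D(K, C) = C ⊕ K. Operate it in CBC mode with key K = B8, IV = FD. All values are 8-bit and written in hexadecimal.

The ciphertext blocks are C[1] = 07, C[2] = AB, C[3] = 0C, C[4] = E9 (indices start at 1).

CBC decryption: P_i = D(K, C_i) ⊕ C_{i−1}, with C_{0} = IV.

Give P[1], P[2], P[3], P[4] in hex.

P[1]: D(K, 07) = BF; BF ⊕ FD = 42.
P[2]: D(K, AB) = 13; 13 ⊕ 07 = 14.
P[3]: D(K, 0C) = B4; B4 ⊕ AB = 1F.
P[4]: D(K, E9) = 51; 51 ⊕ 0C = 5D.

P[1] = 42, P[2] = 14, P[3] = 1F, P[4] = 5D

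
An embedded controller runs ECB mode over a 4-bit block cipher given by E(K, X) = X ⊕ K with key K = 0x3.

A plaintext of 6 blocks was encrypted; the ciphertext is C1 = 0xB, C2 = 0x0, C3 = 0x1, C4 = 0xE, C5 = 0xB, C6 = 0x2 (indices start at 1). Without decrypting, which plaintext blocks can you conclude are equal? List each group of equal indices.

P1 = P5

ECB encrypts each block independently with the same key, so equal ciphertext blocks imply equal plaintext blocks.
C1 = C5 = 0xB, so P1 = P5.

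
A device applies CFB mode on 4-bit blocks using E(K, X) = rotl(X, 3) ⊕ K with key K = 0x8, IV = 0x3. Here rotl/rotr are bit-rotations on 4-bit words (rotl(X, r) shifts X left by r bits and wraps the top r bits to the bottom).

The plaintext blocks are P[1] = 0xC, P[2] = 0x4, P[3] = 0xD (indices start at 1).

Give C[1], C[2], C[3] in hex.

CFB encryption: C_i = P_i ⊕ E(K, C_{i−1}), with C_{0} = IV.
C[1]: E(K, 0x3) = 0x1; 0xC ⊕ 0x1 = 0xD.
C[2]: E(K, 0xD) = 0x6; 0x4 ⊕ 0x6 = 0x2.
C[3]: E(K, 0x2) = 0x9; 0xD ⊕ 0x9 = 0x4.

C[1] = 0xD, C[2] = 0x2, C[3] = 0x4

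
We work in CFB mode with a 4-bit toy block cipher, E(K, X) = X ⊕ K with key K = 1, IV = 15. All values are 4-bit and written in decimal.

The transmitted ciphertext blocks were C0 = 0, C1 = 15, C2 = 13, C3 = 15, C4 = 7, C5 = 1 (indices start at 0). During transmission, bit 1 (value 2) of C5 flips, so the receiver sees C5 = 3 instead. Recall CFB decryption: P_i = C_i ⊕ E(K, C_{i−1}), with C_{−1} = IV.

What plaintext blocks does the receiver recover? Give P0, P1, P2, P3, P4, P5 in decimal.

Only C5 changed, to 3. In CFB, a change in C_i flips the same bit in P_i and garbles P_{i+1}. Decrypting the received ciphertext:
P0: E(K, 15) = 14; 0 ⊕ 14 = 14.
P1: E(K, 0) = 1; 15 ⊕ 1 = 14.
P2: E(K, 15) = 14; 13 ⊕ 14 = 3.
P3: E(K, 13) = 12; 15 ⊕ 12 = 3.
P4: E(K, 15) = 14; 7 ⊕ 14 = 9.
P5: E(K, 7) = 6; 3 ⊕ 6 = 5.
Blocks that differ from the original plaintext: P5.

P0 = 14, P1 = 14, P2 = 3, P3 = 3, P4 = 9, P5 = 5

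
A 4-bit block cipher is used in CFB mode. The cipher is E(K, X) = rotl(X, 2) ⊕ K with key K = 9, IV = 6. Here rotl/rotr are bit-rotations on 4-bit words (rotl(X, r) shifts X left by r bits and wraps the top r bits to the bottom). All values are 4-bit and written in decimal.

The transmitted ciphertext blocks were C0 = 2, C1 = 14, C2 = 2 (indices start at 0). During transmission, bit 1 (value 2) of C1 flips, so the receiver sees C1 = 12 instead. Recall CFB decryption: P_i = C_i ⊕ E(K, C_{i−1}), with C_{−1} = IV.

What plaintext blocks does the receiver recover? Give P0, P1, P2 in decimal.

P0 = 2, P1 = 13, P2 = 8

Only C1 changed, to 12. In CFB, a change in C_i flips the same bit in P_i and garbles P_{i+1}. Decrypting the received ciphertext:
P0: E(K, 6) = 0; 2 ⊕ 0 = 2.
P1: E(K, 2) = 1; 12 ⊕ 1 = 13.
P2: E(K, 12) = 10; 2 ⊕ 10 = 8.
Blocks that differ from the original plaintext: P1, P2.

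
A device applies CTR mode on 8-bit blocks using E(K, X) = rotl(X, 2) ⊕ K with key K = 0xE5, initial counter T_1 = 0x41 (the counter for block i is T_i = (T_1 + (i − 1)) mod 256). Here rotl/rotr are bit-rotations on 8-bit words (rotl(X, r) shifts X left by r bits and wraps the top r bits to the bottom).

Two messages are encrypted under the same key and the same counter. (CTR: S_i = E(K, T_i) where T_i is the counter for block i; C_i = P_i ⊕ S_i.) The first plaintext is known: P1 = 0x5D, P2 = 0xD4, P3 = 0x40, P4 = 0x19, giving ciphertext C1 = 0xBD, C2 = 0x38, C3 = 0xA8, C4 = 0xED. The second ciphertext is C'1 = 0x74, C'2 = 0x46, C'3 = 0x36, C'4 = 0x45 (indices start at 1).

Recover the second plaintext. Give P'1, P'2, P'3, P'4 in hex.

P'1 = 0x94, P'2 = 0xAA, P'3 = 0xDE, P'4 = 0xB1

In CTR with a reused counter, both messages share the same keystream S_i, so C_i ⊕ C'_i = P_i ⊕ P'_i and thus P'_i = P_i ⊕ C_i ⊕ C'_i.
P'1: 0x5D ⊕ 0xBD ⊕ 0x74 = 0x94.
P'2: 0xD4 ⊕ 0x38 ⊕ 0x46 = 0xAA.
P'3: 0x40 ⊕ 0xA8 ⊕ 0x36 = 0xDE.
P'4: 0x19 ⊕ 0xED ⊕ 0x45 = 0xB1.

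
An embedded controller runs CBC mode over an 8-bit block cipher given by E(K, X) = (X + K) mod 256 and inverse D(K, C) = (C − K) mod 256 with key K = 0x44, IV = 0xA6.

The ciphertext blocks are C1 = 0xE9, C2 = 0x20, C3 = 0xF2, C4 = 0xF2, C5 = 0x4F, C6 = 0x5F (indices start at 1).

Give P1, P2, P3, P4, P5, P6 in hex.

CBC decryption: P_i = D(K, C_i) ⊕ C_{i−1}, with C_{0} = IV.
P1: D(K, 0xE9) = 0xA5; 0xA5 ⊕ 0xA6 = 0x03.
P2: D(K, 0x20) = 0xDC; 0xDC ⊕ 0xE9 = 0x35.
P3: D(K, 0xF2) = 0xAE; 0xAE ⊕ 0x20 = 0x8E.
P4: D(K, 0xF2) = 0xAE; 0xAE ⊕ 0xF2 = 0x5C.
P5: D(K, 0x4F) = 0x0B; 0x0B ⊕ 0xF2 = 0xF9.
P6: D(K, 0x5F) = 0x1B; 0x1B ⊕ 0x4F = 0x54.

P1 = 0x03, P2 = 0x35, P3 = 0x8E, P4 = 0x5C, P5 = 0xF9, P6 = 0x54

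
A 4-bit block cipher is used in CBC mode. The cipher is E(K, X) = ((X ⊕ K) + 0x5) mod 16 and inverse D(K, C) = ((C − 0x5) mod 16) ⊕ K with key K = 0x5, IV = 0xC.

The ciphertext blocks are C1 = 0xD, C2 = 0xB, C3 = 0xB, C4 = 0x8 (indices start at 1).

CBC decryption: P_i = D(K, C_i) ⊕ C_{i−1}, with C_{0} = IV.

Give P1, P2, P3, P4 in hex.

P1: D(K, 0xD) = 0xD; 0xD ⊕ 0xC = 0x1.
P2: D(K, 0xB) = 0x3; 0x3 ⊕ 0xD = 0xE.
P3: D(K, 0xB) = 0x3; 0x3 ⊕ 0xB = 0x8.
P4: D(K, 0x8) = 0x6; 0x6 ⊕ 0xB = 0xD.

P1 = 0x1, P2 = 0xE, P3 = 0x8, P4 = 0xD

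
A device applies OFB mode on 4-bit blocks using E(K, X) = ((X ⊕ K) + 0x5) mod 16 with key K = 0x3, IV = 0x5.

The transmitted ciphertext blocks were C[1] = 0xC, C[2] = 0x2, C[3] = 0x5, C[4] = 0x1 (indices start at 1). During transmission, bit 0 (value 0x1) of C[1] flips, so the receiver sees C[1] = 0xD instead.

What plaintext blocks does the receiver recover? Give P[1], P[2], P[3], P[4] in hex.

P[1] = 0x6, P[2] = 0xF, P[3] = 0x6, P[4] = 0x4

OFB decryption: S_i = E(K, S_{i−1}) with S_{0} = IV; P_i = C_i ⊕ S_i.
Only C[1] changed, to 0xD. In OFB, a change in C_i flips the same bit in P_i only; the keystream is unaffected. Decrypting the received ciphertext:
P[1]: S = E(K, 0x5) = 0xB; 0xD ⊕ 0xB = 0x6.
P[2]: S = E(K, 0xB) = 0xD; 0x2 ⊕ 0xD = 0xF.
P[3]: S = E(K, 0xD) = 0x3; 0x5 ⊕ 0x3 = 0x6.
P[4]: S = E(K, 0x3) = 0x5; 0x1 ⊕ 0x5 = 0x4.
Blocks that differ from the original plaintext: P[1].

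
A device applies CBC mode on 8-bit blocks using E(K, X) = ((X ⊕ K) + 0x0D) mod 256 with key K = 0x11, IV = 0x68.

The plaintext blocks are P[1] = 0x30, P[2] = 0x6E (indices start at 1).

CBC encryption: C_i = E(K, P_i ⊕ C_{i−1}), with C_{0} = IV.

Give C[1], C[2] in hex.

C[1] = 0x56, C[2] = 0x36

C[1]: P[1] ⊕ 0x68 = 0x58; E(K, 0x58) = 0x56.
C[2]: P[2] ⊕ 0x56 = 0x38; E(K, 0x38) = 0x36.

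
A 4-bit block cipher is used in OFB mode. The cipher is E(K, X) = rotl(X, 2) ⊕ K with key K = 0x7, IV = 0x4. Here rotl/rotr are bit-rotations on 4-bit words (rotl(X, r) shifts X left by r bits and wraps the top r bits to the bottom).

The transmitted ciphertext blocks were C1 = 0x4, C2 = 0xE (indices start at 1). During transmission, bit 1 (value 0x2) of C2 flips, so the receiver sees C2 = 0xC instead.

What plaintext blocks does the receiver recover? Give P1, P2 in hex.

P1 = 0x2, P2 = 0x2

OFB decryption: S_i = E(K, S_{i−1}) with S_{0} = IV; P_i = C_i ⊕ S_i.
Only C2 changed, to 0xC. In OFB, a change in C_i flips the same bit in P_i only; the keystream is unaffected. Decrypting the received ciphertext:
P1: S = E(K, 0x4) = 0x6; 0x4 ⊕ 0x6 = 0x2.
P2: S = E(K, 0x6) = 0xE; 0xC ⊕ 0xE = 0x2.
Blocks that differ from the original plaintext: P2.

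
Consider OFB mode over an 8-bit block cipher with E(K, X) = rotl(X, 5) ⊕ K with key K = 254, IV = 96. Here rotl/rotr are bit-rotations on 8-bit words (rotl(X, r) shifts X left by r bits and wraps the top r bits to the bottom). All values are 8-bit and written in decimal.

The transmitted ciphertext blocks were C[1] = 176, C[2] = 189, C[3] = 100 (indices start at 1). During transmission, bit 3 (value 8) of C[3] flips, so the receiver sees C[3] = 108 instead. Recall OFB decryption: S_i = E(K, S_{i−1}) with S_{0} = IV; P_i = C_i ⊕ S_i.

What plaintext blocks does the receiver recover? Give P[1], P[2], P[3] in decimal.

Only C[3] changed, to 108. In OFB, a change in C_i flips the same bit in P_i only; the keystream is unaffected. Decrypting the received ciphertext:
P[1]: S = E(K, 96) = 242; 176 ⊕ 242 = 66.
P[2]: S = E(K, 242) = 160; 189 ⊕ 160 = 29.
P[3]: S = E(K, 160) = 234; 108 ⊕ 234 = 134.
Blocks that differ from the original plaintext: P[3].

P[1] = 66, P[2] = 29, P[3] = 134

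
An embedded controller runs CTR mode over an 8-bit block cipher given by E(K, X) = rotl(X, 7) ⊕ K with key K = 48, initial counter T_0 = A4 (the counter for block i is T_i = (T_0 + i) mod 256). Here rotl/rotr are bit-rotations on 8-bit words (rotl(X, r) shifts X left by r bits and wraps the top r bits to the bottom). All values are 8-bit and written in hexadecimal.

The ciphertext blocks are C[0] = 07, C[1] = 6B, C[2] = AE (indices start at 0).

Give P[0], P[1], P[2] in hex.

CTR decryption: S_i = E(K, T_i) where T_i is the counter for block i; P_i = C_i ⊕ S_i.
P[0]: T = A4, S = E(K, T) = 1A; 07 ⊕ 1A = 1D.
P[1]: T = A5, S = E(K, T) = 9A; 6B ⊕ 9A = F1.
P[2]: T = A6, S = E(K, T) = 1B; AE ⊕ 1B = B5.

P[0] = 1D, P[1] = F1, P[2] = B5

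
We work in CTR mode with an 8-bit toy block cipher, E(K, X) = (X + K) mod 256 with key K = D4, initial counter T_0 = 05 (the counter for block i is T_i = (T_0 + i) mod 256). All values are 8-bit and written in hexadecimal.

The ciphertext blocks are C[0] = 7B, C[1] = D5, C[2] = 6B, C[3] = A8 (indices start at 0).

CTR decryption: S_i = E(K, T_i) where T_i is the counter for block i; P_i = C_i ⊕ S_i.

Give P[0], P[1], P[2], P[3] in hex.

P[0]: T = 05, S = E(K, T) = D9; 7B ⊕ D9 = A2.
P[1]: T = 06, S = E(K, T) = DA; D5 ⊕ DA = 0F.
P[2]: T = 07, S = E(K, T) = DB; 6B ⊕ DB = B0.
P[3]: T = 08, S = E(K, T) = DC; A8 ⊕ DC = 74.

P[0] = A2, P[1] = 0F, P[2] = B0, P[3] = 74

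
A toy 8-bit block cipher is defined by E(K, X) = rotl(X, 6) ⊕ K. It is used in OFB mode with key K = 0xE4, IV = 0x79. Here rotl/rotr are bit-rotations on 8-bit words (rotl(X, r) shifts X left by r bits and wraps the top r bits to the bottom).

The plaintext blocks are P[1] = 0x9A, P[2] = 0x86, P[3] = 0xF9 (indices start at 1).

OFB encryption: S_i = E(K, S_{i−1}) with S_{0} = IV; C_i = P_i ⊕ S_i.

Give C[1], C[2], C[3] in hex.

C[1]: S = E(K, 0x79) = 0xBA; 0x9A ⊕ 0xBA = 0x20.
C[2]: S = E(K, 0xBA) = 0x4A; 0x86 ⊕ 0x4A = 0xCC.
C[3]: S = E(K, 0x4A) = 0x76; 0xF9 ⊕ 0x76 = 0x8F.

C[1] = 0x20, C[2] = 0xCC, C[3] = 0x8F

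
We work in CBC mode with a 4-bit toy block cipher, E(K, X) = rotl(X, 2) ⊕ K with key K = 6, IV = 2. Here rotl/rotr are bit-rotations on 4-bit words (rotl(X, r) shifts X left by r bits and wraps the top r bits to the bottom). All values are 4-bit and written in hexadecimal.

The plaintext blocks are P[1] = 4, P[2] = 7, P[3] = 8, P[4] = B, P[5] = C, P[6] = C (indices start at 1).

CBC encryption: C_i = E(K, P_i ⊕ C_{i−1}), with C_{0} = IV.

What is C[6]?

C[1]: P[1] ⊕ 2 = 6; E(K, 6) = F.
C[2]: P[2] ⊕ F = 8; E(K, 8) = 4.
C[3]: P[3] ⊕ 4 = C; E(K, C) = 5.
C[4]: P[4] ⊕ 5 = E; E(K, E) = D.
C[5]: P[5] ⊕ D = 1; E(K, 1) = 2.
C[6]: P[6] ⊕ 2 = E; E(K, E) = D.

C[6] = D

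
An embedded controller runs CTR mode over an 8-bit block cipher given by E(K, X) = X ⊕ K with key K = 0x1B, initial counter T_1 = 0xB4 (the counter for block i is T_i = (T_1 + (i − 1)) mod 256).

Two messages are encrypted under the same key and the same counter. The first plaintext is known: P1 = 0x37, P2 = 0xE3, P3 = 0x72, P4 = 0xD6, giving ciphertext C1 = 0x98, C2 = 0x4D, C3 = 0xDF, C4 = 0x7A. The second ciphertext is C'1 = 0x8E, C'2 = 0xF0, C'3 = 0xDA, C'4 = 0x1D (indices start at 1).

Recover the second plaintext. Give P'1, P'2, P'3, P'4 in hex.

In CTR with a reused counter, both messages share the same keystream S_i, so C_i ⊕ C'_i = P_i ⊕ P'_i and thus P'_i = P_i ⊕ C_i ⊕ C'_i.
P'1: 0x37 ⊕ 0x98 ⊕ 0x8E = 0x21.
P'2: 0xE3 ⊕ 0x4D ⊕ 0xF0 = 0x5E.
P'3: 0x72 ⊕ 0xDF ⊕ 0xDA = 0x77.
P'4: 0xD6 ⊕ 0x7A ⊕ 0x1D = 0xB1.

P'1 = 0x21, P'2 = 0x5E, P'3 = 0x77, P'4 = 0xB1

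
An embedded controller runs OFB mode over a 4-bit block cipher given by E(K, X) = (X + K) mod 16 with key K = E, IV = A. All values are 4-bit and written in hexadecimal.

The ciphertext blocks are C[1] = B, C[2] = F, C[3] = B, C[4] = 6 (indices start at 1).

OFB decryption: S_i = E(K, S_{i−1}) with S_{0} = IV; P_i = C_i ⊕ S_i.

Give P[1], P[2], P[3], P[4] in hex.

P[1] = 3, P[2] = 9, P[3] = F, P[4] = 4

P[1]: S = E(K, A) = 8; B ⊕ 8 = 3.
P[2]: S = E(K, 8) = 6; F ⊕ 6 = 9.
P[3]: S = E(K, 6) = 4; B ⊕ 4 = F.
P[4]: S = E(K, 4) = 2; 6 ⊕ 2 = 4.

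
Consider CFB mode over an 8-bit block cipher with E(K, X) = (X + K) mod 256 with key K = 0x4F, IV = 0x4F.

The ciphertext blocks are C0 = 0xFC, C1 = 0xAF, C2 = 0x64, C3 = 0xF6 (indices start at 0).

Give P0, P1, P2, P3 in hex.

CFB decryption: P_i = C_i ⊕ E(K, C_{i−1}), with C_{−1} = IV.
P0: E(K, 0x4F) = 0x9E; 0xFC ⊕ 0x9E = 0x62.
P1: E(K, 0xFC) = 0x4B; 0xAF ⊕ 0x4B = 0xE4.
P2: E(K, 0xAF) = 0xFE; 0x64 ⊕ 0xFE = 0x9A.
P3: E(K, 0x64) = 0xB3; 0xF6 ⊕ 0xB3 = 0x45.

P0 = 0x62, P1 = 0xE4, P2 = 0x9A, P3 = 0x45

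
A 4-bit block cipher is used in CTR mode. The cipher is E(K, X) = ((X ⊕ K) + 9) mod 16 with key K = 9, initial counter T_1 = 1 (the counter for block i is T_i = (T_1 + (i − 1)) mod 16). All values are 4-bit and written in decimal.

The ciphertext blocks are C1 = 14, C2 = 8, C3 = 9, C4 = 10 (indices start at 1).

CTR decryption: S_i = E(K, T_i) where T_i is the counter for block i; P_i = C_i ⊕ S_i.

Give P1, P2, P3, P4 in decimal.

P1 = 15, P2 = 12, P3 = 10, P4 = 12

P1: T = 1, S = E(K, T) = 1; 14 ⊕ 1 = 15.
P2: T = 2, S = E(K, T) = 4; 8 ⊕ 4 = 12.
P3: T = 3, S = E(K, T) = 3; 9 ⊕ 3 = 10.
P4: T = 4, S = E(K, T) = 6; 10 ⊕ 6 = 12.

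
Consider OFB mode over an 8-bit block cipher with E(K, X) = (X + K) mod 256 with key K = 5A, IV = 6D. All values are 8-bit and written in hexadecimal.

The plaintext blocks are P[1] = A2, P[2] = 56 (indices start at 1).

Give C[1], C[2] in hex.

OFB encryption: S_i = E(K, S_{i−1}) with S_{0} = IV; C_i = P_i ⊕ S_i.
C[1]: S = E(K, 6D) = C7; A2 ⊕ C7 = 65.
C[2]: S = E(K, C7) = 21; 56 ⊕ 21 = 77.

C[1] = 65, C[2] = 77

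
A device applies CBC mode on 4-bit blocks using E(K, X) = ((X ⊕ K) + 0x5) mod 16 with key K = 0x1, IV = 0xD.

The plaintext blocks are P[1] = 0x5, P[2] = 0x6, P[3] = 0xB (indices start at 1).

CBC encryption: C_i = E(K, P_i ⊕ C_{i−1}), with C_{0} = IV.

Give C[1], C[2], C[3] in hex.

C[1]: P[1] ⊕ 0xD = 0x8; E(K, 0x8) = 0xE.
C[2]: P[2] ⊕ 0xE = 0x8; E(K, 0x8) = 0xE.
C[3]: P[3] ⊕ 0xE = 0x5; E(K, 0x5) = 0x9.

C[1] = 0xE, C[2] = 0xE, C[3] = 0x9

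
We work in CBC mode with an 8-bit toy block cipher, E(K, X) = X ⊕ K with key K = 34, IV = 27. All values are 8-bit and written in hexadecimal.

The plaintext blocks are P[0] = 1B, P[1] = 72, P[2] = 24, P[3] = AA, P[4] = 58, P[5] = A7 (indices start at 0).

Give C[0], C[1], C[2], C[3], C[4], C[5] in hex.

C[0] = 08, C[1] = 4E, C[2] = 5E, C[3] = C0, C[4] = AC, C[5] = 3F

CBC encryption: C_i = E(K, P_i ⊕ C_{i−1}), with C_{−1} = IV.
C[0]: P[0] ⊕ 27 = 3C; E(K, 3C) = 08.
C[1]: P[1] ⊕ 08 = 7A; E(K, 7A) = 4E.
C[2]: P[2] ⊕ 4E = 6A; E(K, 6A) = 5E.
C[3]: P[3] ⊕ 5E = F4; E(K, F4) = C0.
C[4]: P[4] ⊕ C0 = 98; E(K, 98) = AC.
C[5]: P[5] ⊕ AC = 0B; E(K, 0B) = 3F.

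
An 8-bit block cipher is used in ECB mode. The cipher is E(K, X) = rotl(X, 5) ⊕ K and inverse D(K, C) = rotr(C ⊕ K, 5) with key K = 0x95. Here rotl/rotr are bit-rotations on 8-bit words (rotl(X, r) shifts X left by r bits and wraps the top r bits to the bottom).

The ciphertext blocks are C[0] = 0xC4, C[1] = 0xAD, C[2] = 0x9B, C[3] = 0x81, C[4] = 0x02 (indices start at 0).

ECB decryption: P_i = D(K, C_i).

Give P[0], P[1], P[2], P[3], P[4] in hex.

P[0]: D(K, 0xC4) = 0x8A.
P[1]: D(K, 0xAD) = 0xC1.
P[2]: D(K, 0x9B) = 0x70.
P[3]: D(K, 0x81) = 0xA0.
P[4]: D(K, 0x02) = 0xBC.

P[0] = 0x8A, P[1] = 0xC1, P[2] = 0x70, P[3] = 0xA0, P[4] = 0xBC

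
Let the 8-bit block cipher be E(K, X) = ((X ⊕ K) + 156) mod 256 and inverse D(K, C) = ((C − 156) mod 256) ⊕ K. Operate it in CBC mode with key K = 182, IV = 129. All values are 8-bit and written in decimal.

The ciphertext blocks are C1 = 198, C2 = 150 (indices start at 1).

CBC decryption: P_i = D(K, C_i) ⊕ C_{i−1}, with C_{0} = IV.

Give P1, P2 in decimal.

P1 = 29, P2 = 138

P1: D(K, 198) = 156; 156 ⊕ 129 = 29.
P2: D(K, 150) = 76; 76 ⊕ 198 = 138.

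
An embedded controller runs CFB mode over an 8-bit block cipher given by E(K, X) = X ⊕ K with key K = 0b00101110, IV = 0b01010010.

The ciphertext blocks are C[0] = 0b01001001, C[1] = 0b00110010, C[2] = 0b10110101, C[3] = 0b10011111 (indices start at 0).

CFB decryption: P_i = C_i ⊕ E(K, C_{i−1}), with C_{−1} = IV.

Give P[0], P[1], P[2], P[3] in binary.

P[0] = 0b00110101, P[1] = 0b01010101, P[2] = 0b10101001, P[3] = 0b00000100

P[0]: E(K, 0b01010010) = 0b01111100; 0b01001001 ⊕ 0b01111100 = 0b00110101.
P[1]: E(K, 0b01001001) = 0b01100111; 0b00110010 ⊕ 0b01100111 = 0b01010101.
P[2]: E(K, 0b00110010) = 0b00011100; 0b10110101 ⊕ 0b00011100 = 0b10101001.
P[3]: E(K, 0b10110101) = 0b10011011; 0b10011111 ⊕ 0b10011011 = 0b00000100.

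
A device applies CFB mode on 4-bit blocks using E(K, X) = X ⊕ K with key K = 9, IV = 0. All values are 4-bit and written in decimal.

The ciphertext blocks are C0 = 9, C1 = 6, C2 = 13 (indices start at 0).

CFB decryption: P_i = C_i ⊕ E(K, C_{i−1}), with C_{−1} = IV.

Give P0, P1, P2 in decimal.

P0: E(K, 0) = 9; 9 ⊕ 9 = 0.
P1: E(K, 9) = 0; 6 ⊕ 0 = 6.
P2: E(K, 6) = 15; 13 ⊕ 15 = 2.

P0 = 0, P1 = 6, P2 = 2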